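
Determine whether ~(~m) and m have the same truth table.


Compare truth tables:
m | φ | ψ
---------
False | False | False
True | True | True
The columns φ and ψ agree on every row.

Yes, they are logically equivalent.


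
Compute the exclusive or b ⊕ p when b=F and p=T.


Exclusive or is true when exactly one operand is true.
Substitute: b=F, p=T.
F ⊕ T evaluates to T.

T


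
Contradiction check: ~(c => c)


Truth table over {c}:
c | φ
-----
False | False
True | False
Every row is false.

Yes, it is a contradiction.


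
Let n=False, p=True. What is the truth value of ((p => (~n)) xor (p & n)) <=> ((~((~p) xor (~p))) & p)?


Substitute n=False, p=True:
~n = True
p => (~n) = True => True = True
p & n = True & False = False
(p => (~n)) xor (p & n) = True xor False = True
~p = False
~p = False
(~p) xor (~p) = False xor False = False
~((~p) xor (~p)) = True
(~((~p) xor (~p))) & p = True & True = True
((p => (~n)) xor (p & n)) <=> ((~((~p) xor (~p))) & p) = True <=> True = True

True


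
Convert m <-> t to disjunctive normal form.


Step 1: m ↔ t is true exactly when both agree: (m ∧ t) ∨ (¬m ∧ ¬t).

(m AND t) OR ((NOT m) AND (NOT t))


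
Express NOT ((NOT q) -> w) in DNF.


Step 1: Rewrite implication then negate: ¬(¬(¬q) ∨ w) = (¬q) ∧ ¬w.

(NOT q) AND (NOT w)


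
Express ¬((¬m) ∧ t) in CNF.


Step 1: Apply De Morgan: ¬((¬m) ∧ t) = ¬(¬m) ∨ ¬t.
Step 2: Eliminate any double negations (¬¬X = X).

m ∨ (¬t)


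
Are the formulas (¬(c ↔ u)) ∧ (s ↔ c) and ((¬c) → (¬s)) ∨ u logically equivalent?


Compare truth tables:
c | s | u | φ | ψ
-----------------
F | F | F | F | T
T | F | F | F | T
F | T | F | F | F
T | T | F | T | T
F | F | T | T | T
T | F | T | F | T
F | T | T | F | T
T | T | T | F | T
They differ at row 1 (c=F, s=F, u=F): φ=F but ψ=T.

No, they are not logically equivalent.


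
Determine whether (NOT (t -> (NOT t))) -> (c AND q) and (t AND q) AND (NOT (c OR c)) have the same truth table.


Compare truth tables:
c | q | t | φ | ψ
-----------------
F | F | F | T | F
T | F | F | T | F
F | T | F | T | F
T | T | F | T | F
F | F | T | F | F
T | F | T | F | F
F | T | T | F | T
T | T | T | T | F
They differ at row 1 (c=F, q=F, t=F): φ=T but ψ=F.

No, they are not logically equivalent.


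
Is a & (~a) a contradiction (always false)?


Truth table over {a}:
a | φ
-----
False | False
True | False
Every row is false.

Yes, it is a contradiction.


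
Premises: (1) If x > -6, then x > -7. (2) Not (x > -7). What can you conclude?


Modus tollens: from (P → Q) and ¬Q, infer ¬P.
Q = 'x > -7' is denied; since P → Q, P must also fail.

Not (x > -6).


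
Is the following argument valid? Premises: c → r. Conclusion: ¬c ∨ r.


This matches the form of material implication: the conclusion follows in every model of the premises.

Valid.


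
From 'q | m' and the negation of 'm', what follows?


Disjunctive syllogism: from (P ∨ Q) and ¬P, infer Q.
One disjunct, 'm', is ruled out; the other must hold.

q


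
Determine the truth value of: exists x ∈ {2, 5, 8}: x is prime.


Evaluate the predicate on each element: 2:True, 5:True, 8:False.
Witness x = 2 satisfies the predicate.

True


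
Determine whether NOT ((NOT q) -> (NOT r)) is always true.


Build the truth table over {q, r}:
q | r | φ
---------
F | F | F
T | F | F
F | T | T
T | T | F
Counterexample at row 1: with q=F, r=F, the formula is F.

No, it is not a tautology.


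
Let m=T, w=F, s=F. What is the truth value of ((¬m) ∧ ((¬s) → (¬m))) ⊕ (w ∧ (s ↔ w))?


Substitute m=T, w=F, s=F:
¬m = F
¬s = T
¬m = F
(¬s) → (¬m) = T → F = F
(¬m) ∧ ((¬s) → (¬m)) = F ∧ F = F
s ↔ w = F ↔ F = T
w ∧ (s ↔ w) = F ∧ T = F
((¬m) ∧ ((¬s) → (¬m))) ⊕ (w ∧ (s ↔ w)) = F ⊕ F = F

F


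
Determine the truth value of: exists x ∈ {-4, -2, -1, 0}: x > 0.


Evaluate the predicate on each element: -4:False, -2:False, -1:False, 0:False.
No element satisfies the predicate.

False


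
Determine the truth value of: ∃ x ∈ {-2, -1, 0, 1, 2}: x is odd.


Evaluate the predicate on each element: -2:F, -1:T, 0:F, 1:T, 2:F.
Witness x = -1 satisfies the predicate.

T


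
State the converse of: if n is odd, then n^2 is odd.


The converse of (P → Q) is (Q → P). It is not in general equivalent to the original.
Here P = 'n is odd' and Q = 'n^2 is odd'.

If n^2 is odd, then n is odd.


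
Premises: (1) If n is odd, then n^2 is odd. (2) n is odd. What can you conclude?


Modus ponens: from (P → Q) and P, infer Q.
P = 'n is odd' is asserted, and P → Q holds, so Q follows.

n^2 is odd.


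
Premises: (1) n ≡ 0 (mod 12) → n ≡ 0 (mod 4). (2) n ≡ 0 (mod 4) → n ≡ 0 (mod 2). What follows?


Hypothetical syllogism: from (P → Q) and (Q → R), infer (P → R).
Chain the two implications through the shared middle term 'n ≡ 0 (mod 4)'.

n ≡ 0 (mod 12) → n ≡ 0 (mod 2)


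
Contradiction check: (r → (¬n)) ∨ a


Truth table over {a, n, r}:
a | n | r | φ
-------------
F | F | F | T
T | F | F | T
F | T | F | T
T | T | F | T
F | F | T | T
T | F | T | T
F | T | T | F
T | T | T | T
Satisfying assignment at row 1: a=F, n=F, r=F gives T.

No, it is not a contradiction.


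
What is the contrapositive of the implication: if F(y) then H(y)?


The contrapositive of (P → Q) is (¬Q → ¬P); it is logically equivalent to the original.
Here P = 'F(y)' and Q = 'H(y)'.

If not (H(y)), then not (F(y)).


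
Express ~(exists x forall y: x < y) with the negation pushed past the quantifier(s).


Negation flips each quantifier (∀↔∃) and negates the inner predicate.
¬(exists x forall y: φ) = forall x exists y: ¬φ.

forall x exists y: ~(x < y)


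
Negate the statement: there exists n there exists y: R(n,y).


Negation flips each quantifier (∀↔∃) and negates the inner predicate.
¬(there exists n there exists y: φ) = for all n for all y: ¬φ.

for all n for all y: NOT(R(n,y))


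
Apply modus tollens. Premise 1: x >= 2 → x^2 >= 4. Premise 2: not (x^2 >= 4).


Modus tollens: from (P → Q) and ¬Q, infer ¬P.
Q = 'x^2 >= 4' is denied; since P → Q, P must also fail.

Not (x >= 2).


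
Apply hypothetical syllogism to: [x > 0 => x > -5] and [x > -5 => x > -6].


Hypothetical syllogism: from (P → Q) and (Q → R), infer (P → R).
Chain the two implications through the shared middle term 'x > -5'.

x > 0 => x > -6


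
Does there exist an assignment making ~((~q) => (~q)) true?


Check all 2 assignments over {q}:
q | φ
-----
False | False
True | False
No assignment makes the formula true.

Unsatisfiable.


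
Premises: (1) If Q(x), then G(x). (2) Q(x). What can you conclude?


Modus ponens: from (P → Q) and P, infer Q.
P = 'Q(x)' is asserted, and P → Q holds, so Q follows.

G(x).


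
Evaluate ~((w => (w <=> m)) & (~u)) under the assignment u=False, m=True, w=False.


Substitute u=False, m=True, w=False:
w <=> m = False <=> True = False
w => (w <=> m) = False => False = True
~u = True
(w => (w <=> m)) & (~u) = True & True = True
~((w => (w <=> m)) & (~u)) = False

False


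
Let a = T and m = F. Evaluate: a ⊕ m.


Exclusive or is true when exactly one operand is true.
Substitute: a=T, m=F.
T ⊕ F evaluates to T.

T


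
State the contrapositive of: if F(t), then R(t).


The contrapositive of (P → Q) is (¬Q → ¬P); it is logically equivalent to the original.
Here P = 'F(t)' and Q = 'R(t)'.

If not (R(t)), then not (F(t)).


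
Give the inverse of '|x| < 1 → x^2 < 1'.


The inverse of (P → Q) is (¬P → ¬Q). It is equivalent to the converse, not to the original.
Here P = '|x| < 1' and Q = 'x^2 < 1'.

If not (|x| < 1), then not (x^2 < 1).


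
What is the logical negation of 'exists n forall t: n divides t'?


Negation flips each quantifier (∀↔∃) and negates the inner predicate.
¬(exists n forall t: φ) = forall n exists t: ¬φ.

forall n exists t: ~(n divides t)


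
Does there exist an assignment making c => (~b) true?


Search for a satisfying assignment over {b, c}.
Try b=False, c=False: the formula evaluates to True.
A satisfying assignment exists.

Satisfiable.


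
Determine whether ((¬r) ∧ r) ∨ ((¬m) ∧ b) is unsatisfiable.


Truth table over {b, m, r}:
b | m | r | φ
-------------
F | F | F | F
T | F | F | T
F | T | F | F
T | T | F | F
F | F | T | F
T | F | T | T
F | T | T | F
T | T | T | F
Satisfying assignment at row 2: b=T, m=F, r=F gives T.

No, it is not a contradiction.


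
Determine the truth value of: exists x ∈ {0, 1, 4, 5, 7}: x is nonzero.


Evaluate the predicate on each element: 0:False, 1:True, 4:True, 5:True, 7:True.
Witness x = 1 satisfies the predicate.

True


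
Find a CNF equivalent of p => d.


Step 1: Rewrite p → d as ¬p ∨ d.

(~p) | d


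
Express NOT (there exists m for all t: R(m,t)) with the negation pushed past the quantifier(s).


Negation flips each quantifier (∀↔∃) and negates the inner predicate.
¬(there exists m for all t: φ) = for all m there exists t: ¬φ.

for all m there exists t: NOT(R(m,t))


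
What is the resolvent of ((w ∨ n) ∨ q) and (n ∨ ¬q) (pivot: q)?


The clauses contain complementary literals q and ¬q.
Resolution eliminates this pair and disjoins the remaining literals (merging duplicates).

(n ∨ w)


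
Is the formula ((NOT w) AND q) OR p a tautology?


Build the truth table over {p, q, w}:
p | q | w | φ
-------------
F | F | F | F
T | F | F | T
F | T | F | T
T | T | F | T
F | F | T | F
T | F | T | T
F | T | T | F
T | T | T | T
Counterexample at row 1: with p=F, q=F, w=F, the formula is F.

No, it is not a tautology.


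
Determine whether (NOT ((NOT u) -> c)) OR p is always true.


Build the truth table over {c, p, u}:
c | p | u | φ
-------------
F | F | F | T
T | F | F | F
F | T | F | T
T | T | F | T
F | F | T | F
T | F | T | F
F | T | T | T
T | T | T | T
Counterexample at row 2: with c=T, p=F, u=F, the formula is F.

No, it is not a tautology.


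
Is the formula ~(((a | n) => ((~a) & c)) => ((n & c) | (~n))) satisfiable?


Check all 8 assignments over {a, c, n}:
a | c | n | φ
-------------
False | False | False | False
True | False | False | False
False | True | False | False
True | True | False | False
False | False | True | False
True | False | True | False
False | True | True | False
True | True | True | False
No assignment makes the formula true.

Unsatisfiable.


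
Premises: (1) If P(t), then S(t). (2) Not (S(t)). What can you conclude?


Modus tollens: from (P → Q) and ¬Q, infer ¬P.
Q = 'S(t)' is denied; since P → Q, P must also fail.

Not (P(t)).


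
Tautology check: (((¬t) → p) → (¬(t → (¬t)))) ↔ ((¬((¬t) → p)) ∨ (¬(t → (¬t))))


Build the truth table over {p, t}:
p | t | φ
---------
F | F | T
T | F | T
F | T | T
T | T | T
Every row evaluates to true.

Yes, it is a tautology.


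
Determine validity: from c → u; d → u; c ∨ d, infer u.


This matches the form of proof by cases: the conclusion follows in every model of the premises.

Valid.


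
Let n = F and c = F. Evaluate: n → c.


Implication is false only when antecedent is true and consequent is false.
Substitute: n=F, c=F.
F → F evaluates to T.

T


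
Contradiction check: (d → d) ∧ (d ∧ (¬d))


Truth table over {d}:
d | φ
-----
F | F
T | F
Every row is false.

Yes, it is a contradiction.


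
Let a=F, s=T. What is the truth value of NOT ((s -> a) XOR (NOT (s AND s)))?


Substitute a=F, s=T:
s -> a = T -> F = F
s AND s = T AND T = T
NOT (s AND s) = F
(s -> a) XOR (NOT (s AND s)) = F XOR F = F
NOT ((s -> a) XOR (NOT (s AND s))) = T

T


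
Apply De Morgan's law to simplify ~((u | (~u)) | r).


De Morgan: the negation of a disjunction is the conjunction of the negations.
Distribute ~ across |, flipping it to &, and negate each literal.

((~u) & u) & (~r)


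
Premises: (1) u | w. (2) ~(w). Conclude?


Disjunctive syllogism: from (P ∨ Q) and ¬P, infer Q.
One disjunct, 'w', is ruled out; the other must hold.

u


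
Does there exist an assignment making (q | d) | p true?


Search for a satisfying assignment over {d, p, q}.
Try d=True, p=False, q=False: the formula evaluates to True.
A satisfying assignment exists.

Satisfiable.


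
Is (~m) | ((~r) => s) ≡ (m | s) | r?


Compare truth tables:
m | r | s | φ | ψ
-----------------
False | False | False | True | False
True | False | False | False | True
False | True | False | True | True
True | True | False | True | True
False | False | True | True | True
True | False | True | True | True
False | True | True | True | True
True | True | True | True | True
They differ at row 1 (m=False, r=False, s=False): φ=True but ψ=False.

No, they are not logically equivalent.


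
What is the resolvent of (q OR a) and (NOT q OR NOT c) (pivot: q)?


The clauses contain complementary literals q and NOTq.
Resolution eliminates this pair and disjoins the remaining literals (merging duplicates).

(a OR NOT c)


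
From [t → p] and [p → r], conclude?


Hypothetical syllogism: from (P → Q) and (Q → R), infer (P → R).
Chain the two implications through the shared middle term 'p'.

t → r


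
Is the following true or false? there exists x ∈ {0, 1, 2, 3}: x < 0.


Evaluate the predicate on each element: 0:F, 1:F, 2:F, 3:F.
No element satisfies the predicate.

F


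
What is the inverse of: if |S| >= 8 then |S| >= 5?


The inverse of (P → Q) is (¬P → ¬Q). It is equivalent to the converse, not to the original.
Here P = '|S| >= 8' and Q = '|S| >= 5'.

If not (|S| >= 8), then not (|S| >= 5).


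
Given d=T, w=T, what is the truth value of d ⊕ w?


Exclusive or is true when exactly one operand is true.
Substitute: d=T, w=T.
T ⊕ T evaluates to F.

F


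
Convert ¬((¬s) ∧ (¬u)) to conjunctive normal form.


Step 1: Apply De Morgan: ¬((¬s) ∧ (¬u)) = ¬(¬s) ∨ ¬(¬u).
Step 2: Eliminate any double negations (¬¬X = X).

s ∨ u


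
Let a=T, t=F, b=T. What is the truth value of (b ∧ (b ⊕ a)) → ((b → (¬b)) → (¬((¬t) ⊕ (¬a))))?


Substitute a=T, t=F, b=T:
b ⊕ a = T ⊕ T = F
b ∧ (b ⊕ a) = T ∧ F = F
¬b = F
b → (¬b) = T → F = F
¬t = T
¬a = F
(¬t) ⊕ (¬a) = T ⊕ F = T
¬((¬t) ⊕ (¬a)) = F
(b → (¬b)) → (¬((¬t) ⊕ (¬a))) = F → F = T
(b ∧ (b ⊕ a)) → ((b → (¬b)) → (¬((¬t) ⊕ (¬a)))) = F → T = T

T


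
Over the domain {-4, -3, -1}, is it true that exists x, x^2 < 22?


Evaluate the predicate on each element: -4:True, -3:True, -1:True.
Witness x = -4 satisfies the predicate.

True


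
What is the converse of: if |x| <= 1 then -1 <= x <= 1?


The converse of (P → Q) is (Q → P). It is not in general equivalent to the original.
Here P = '|x| <= 1' and Q = '-1 <= x <= 1'.

If -1 <= x <= 1, then |x| <= 1.


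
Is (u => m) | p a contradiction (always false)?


Truth table over {m, p, u}:
m | p | u | φ
-------------
False | False | False | True
True | False | False | True
False | True | False | True
True | True | False | True
False | False | True | False
True | False | True | True
False | True | True | True
True | True | True | True
Satisfying assignment at row 1: m=False, p=False, u=False gives True.

No, it is not a contradiction.


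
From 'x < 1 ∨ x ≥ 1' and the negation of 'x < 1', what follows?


Disjunctive syllogism: from (P ∨ Q) and ¬P, infer Q.
One disjunct, 'x < 1', is ruled out; the other must hold.

x ≥ 1


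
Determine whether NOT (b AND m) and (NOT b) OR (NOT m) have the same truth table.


Compare truth tables:
b | m | φ | ψ
-------------
F | F | T | T
T | F | T | T
F | T | T | T
T | T | F | F
The columns φ and ψ agree on every row.

Yes, they are logically equivalent.


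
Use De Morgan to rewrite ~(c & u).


De Morgan: the negation of a conjunction is the disjunction of the negations.
Distribute ~ across &, flipping it to |, and negate each literal.

(~c) | (~u)


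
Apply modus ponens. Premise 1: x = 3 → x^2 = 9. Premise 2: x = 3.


Modus ponens: from (P → Q) and P, infer Q.
P = 'x = 3' is asserted, and P → Q holds, so Q follows.

x^2 = 9.


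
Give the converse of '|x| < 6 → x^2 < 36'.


The converse of (P → Q) is (Q → P). It is not in general equivalent to the original.
Here P = '|x| < 6' and Q = 'x^2 < 36'.

If x^2 < 36, then |x| < 6.


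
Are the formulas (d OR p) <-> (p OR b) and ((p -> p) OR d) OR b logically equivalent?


Compare truth tables:
b | d | p | φ | ψ
-----------------
F | F | F | T | T
T | F | F | F | T
F | T | F | F | T
T | T | F | T | T
F | F | T | T | T
T | F | T | T | T
F | T | T | T | T
T | T | T | T | T
They differ at row 2 (b=T, d=F, p=F): φ=F but ψ=T.

No, they are not logically equivalent.


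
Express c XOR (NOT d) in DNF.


Step 1: c ⊕ (¬d) is true exactly when they disagree: (c ∧ ¬(¬d)) ∨ (¬c ∧ (¬d)).
Step 2: Eliminate any double negations (¬¬X = X).

(c AND d) OR ((NOT c) AND (NOT d))


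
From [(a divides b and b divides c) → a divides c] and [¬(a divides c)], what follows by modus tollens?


Modus tollens: from (P → Q) and ¬Q, infer ¬P.
Q = 'a divides c' is denied; since P → Q, P must also fail.

Not ((a divides b and b divides c)).


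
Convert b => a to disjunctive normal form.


Step 1: Rewrite b → a as ¬b ∨ a.

(~b) | a


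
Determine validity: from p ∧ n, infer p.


This matches the form of conjunction elimination: the conclusion follows in every model of the premises.

Valid.


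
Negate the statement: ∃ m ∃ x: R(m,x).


Negation flips each quantifier (∀↔∃) and negates the inner predicate.
¬(∃ m ∃ x: φ) = ∀ m ∀ x: ¬φ.

∀ m ∀ x: ¬(R(m,x))


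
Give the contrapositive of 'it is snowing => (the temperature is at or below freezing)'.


The contrapositive of (P → Q) is (¬Q → ¬P); it is logically equivalent to the original.
Here P = 'it is snowing' and Q = '(the temperature is at or below freezing)'.

If not ((the temperature is at or below freezing)), then not (it is snowing).


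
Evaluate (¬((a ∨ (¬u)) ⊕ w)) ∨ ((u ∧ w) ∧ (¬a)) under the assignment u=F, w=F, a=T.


Substitute u=F, w=F, a=T:
¬u = T
a ∨ (¬u) = T ∨ T = T
(a ∨ (¬u)) ⊕ w = T ⊕ F = T
¬((a ∨ (¬u)) ⊕ w) = F
u ∧ w = F ∧ F = F
¬a = F
(u ∧ w) ∧ (¬a) = F ∧ F = F
(¬((a ∨ (¬u)) ⊕ w)) ∨ ((u ∧ w) ∧ (¬a)) = F ∨ F = F

F


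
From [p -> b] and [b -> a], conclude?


Hypothetical syllogism: from (P → Q) and (Q → R), infer (P → R).
Chain the two implications through the shared middle term 'b'.

p -> a


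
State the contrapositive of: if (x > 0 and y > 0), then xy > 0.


The contrapositive of (P → Q) is (¬Q → ¬P); it is logically equivalent to the original.
Here P = '(x > 0 and y > 0)' and Q = 'xy > 0'.

If not (xy > 0), then not ((x > 0 and y > 0)).


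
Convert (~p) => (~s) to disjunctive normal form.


Step 1: Rewrite (¬p) → (¬s) as ¬(¬p) ∨ (¬s).
Step 2: Eliminate any double negations (¬¬X = X).

p | (~s)


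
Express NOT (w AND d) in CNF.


Step 1: Apply De Morgan: ¬(w ∧ d) = ¬w ∨ ¬d.

(NOT w) OR (NOT d)


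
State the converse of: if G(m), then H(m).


The converse of (P → Q) is (Q → P). It is not in general equivalent to the original.
Here P = 'G(m)' and Q = 'H(m)'.

If H(m), then G(m).


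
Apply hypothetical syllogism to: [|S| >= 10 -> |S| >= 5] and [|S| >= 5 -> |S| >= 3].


Hypothetical syllogism: from (P → Q) and (Q → R), infer (P → R).
Chain the two implications through the shared middle term '|S| >= 5'.

|S| >= 10 -> |S| >= 3


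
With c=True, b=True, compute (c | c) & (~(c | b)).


Substitute c=True, b=True:
c | c = True | True = True
c | b = True | True = True
~(c | b) = False
(c | c) & (~(c | b)) = True & False = False

False


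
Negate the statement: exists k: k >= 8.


¬(forall x: φ) = exists x: ¬φ, and ¬(exists x: φ) = forall x: ¬φ.
Apply to the existential statement.

forall k: ~(k >= 8)


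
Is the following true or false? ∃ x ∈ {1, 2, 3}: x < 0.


Evaluate the predicate on each element: 1:F, 2:F, 3:F.
No element satisfies the predicate.

F


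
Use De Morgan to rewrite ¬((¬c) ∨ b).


De Morgan: the negation of a disjunction is the conjunction of the negations.
Distribute ¬ across ∨, flipping it to ∧, and negate each literal.

c ∧ (¬b)


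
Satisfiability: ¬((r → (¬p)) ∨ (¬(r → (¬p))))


Check all 4 assignments over {p, r}:
p | r | φ
---------
F | F | F
T | F | F
F | T | F
T | T | F
No assignment makes the formula true.

Unsatisfiable.


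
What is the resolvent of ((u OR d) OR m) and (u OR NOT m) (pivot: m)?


The clauses contain complementary literals m and NOTm.
Resolution eliminates this pair and disjoins the remaining literals (merging duplicates).

(d OR u)


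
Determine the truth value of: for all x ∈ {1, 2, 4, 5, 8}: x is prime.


Evaluate the predicate on each element: 1:F, 2:T, 4:F, 5:T, 8:F.
Counterexample x = 1 fails the predicate.

F


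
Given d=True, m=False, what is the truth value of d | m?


Disjunction is false only when both operands are false.
Substitute: d=True, m=False.
True | False evaluates to True.

True


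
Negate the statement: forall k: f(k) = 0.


¬(forall x: φ) = exists x: ¬φ, and ¬(exists x: φ) = forall x: ¬φ.
Apply to the universal statement.

exists k: ~(f(k) = 0)


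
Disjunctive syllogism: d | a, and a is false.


Disjunctive syllogism: from (P ∨ Q) and ¬P, infer Q.
One disjunct, 'a', is ruled out; the other must hold.

d


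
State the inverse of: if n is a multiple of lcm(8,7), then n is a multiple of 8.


The inverse of (P → Q) is (¬P → ¬Q). It is equivalent to the converse, not to the original.
Here P = 'n is a multiple of lcm(8,7)' and Q = 'n is a multiple of 8'.

If not (n is a multiple of lcm(8,7)), then not (n is a multiple of 8).


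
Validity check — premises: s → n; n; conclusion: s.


This is affirming the consequent (fallacy). There exist truth assignments where the premises are all true but the conclusion is false.

Invalid.


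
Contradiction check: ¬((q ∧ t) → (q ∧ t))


Truth table over {q, t}:
q | t | φ
---------
F | F | F
T | F | F
F | T | F
T | T | F
Every row is false.

Yes, it is a contradiction.


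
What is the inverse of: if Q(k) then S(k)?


The inverse of (P → Q) is (¬P → ¬Q). It is equivalent to the converse, not to the original.
Here P = 'Q(k)' and Q = 'S(k)'.

If not (Q(k)), then not (S(k)).


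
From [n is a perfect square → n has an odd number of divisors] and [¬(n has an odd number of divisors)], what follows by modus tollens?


Modus tollens: from (P → Q) and ¬Q, infer ¬P.
Q = 'n has an odd number of divisors' is denied; since P → Q, P must also fail.

Not (n is a perfect square).


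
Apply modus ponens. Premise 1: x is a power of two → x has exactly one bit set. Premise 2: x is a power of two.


Modus ponens: from (P → Q) and P, infer Q.
P = 'x is a power of two' is asserted, and P → Q holds, so Q follows.

x has exactly one bit set.


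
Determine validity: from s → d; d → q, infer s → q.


This matches the form of hypothetical syllogism: the conclusion follows in every model of the premises.

Valid.


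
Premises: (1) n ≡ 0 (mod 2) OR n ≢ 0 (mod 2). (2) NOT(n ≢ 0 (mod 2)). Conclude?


Disjunctive syllogism: from (P ∨ Q) and ¬P, infer Q.
One disjunct, 'n ≢ 0 (mod 2)', is ruled out; the other must hold.

n ≡ 0 (mod 2)


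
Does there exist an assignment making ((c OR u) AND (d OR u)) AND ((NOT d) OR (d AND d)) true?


Search for a satisfying assignment over {c, d, u}.
Try c=T, d=T, u=F: the formula evaluates to T.
A satisfying assignment exists.

Satisfiable.


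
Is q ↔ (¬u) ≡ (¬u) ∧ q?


Compare truth tables:
q | u | φ | ψ
-------------
F | F | F | F
T | F | T | T
F | T | T | F
T | T | F | F
They differ at row 3 (q=F, u=T): φ=T but ψ=F.

No, they are not logically equivalent.


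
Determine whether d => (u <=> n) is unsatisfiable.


Truth table over {d, n, u}:
d | n | u | φ
-------------
False | False | False | True
True | False | False | True
False | True | False | True
True | True | False | False
False | False | True | True
True | False | True | False
False | True | True | True
True | True | True | True
Satisfying assignment at row 1: d=False, n=False, u=False gives True.

No, it is not a contradiction.


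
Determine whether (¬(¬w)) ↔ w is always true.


Build the truth table over {w}:
w | φ
-----
F | T
T | T
Every row evaluates to true.

Yes, it is a tautology.


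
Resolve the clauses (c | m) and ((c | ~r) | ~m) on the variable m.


The clauses contain complementary literals m and ~m.
Resolution eliminates this pair and disjoins the remaining literals (merging duplicates).

(c | ~r)


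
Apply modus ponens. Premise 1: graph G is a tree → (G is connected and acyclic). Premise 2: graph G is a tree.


Modus ponens: from (P → Q) and P, infer Q.
P = 'graph G is a tree' is asserted, and P → Q holds, so Q follows.

(G is connected and acyclic).


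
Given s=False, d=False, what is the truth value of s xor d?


Exclusive or is true when exactly one operand is true.
Substitute: s=False, d=False.
False xor False evaluates to False.

False


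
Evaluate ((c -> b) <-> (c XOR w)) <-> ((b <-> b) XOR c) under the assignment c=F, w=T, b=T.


Substitute c=F, w=T, b=T:
c -> b = F -> T = T
c XOR w = F XOR T = T
(c -> b) <-> (c XOR w) = T <-> T = T
b <-> b = T <-> T = T
(b <-> b) XOR c = T XOR F = T
((c -> b) <-> (c XOR w)) <-> ((b <-> b) XOR c) = T <-> T = T

T


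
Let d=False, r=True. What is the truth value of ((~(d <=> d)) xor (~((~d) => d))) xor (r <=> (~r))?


Substitute d=False, r=True:
d <=> d = False <=> False = True
~(d <=> d) = False
~d = True
(~d) => d = True => False = False
~((~d) => d) = True
(~(d <=> d)) xor (~((~d) => d)) = False xor True = True
~r = False
r <=> (~r) = True <=> False = False
((~(d <=> d)) xor (~((~d) => d))) xor (r <=> (~r)) = True xor False = True

True


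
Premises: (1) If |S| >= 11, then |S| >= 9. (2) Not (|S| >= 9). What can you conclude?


Modus tollens: from (P → Q) and ¬Q, infer ¬P.
Q = '|S| >= 9' is denied; since P → Q, P must also fail.

Not (|S| >= 11).


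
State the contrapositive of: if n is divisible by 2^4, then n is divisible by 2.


The contrapositive of (P → Q) is (¬Q → ¬P); it is logically equivalent to the original.
Here P = 'n is divisible by 2^4' and Q = 'n is divisible by 2'.

If not (n is divisible by 2), then not (n is divisible by 2^4).


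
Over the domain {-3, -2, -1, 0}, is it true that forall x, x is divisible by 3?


Evaluate the predicate on each element: -3:True, -2:False, -1:False, 0:True.
Counterexample x = -2 fails the predicate.

False


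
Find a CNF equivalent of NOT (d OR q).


Step 1: Apply De Morgan: ¬(d ∨ q) = ¬d ∧ ¬q.

(NOT d) AND (NOT q)


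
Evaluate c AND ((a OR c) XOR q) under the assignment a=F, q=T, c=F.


Substitute a=F, q=T, c=F:
a OR c = F OR F = F
(a OR c) XOR q = F XOR T = T
c AND ((a OR c) XOR q) = F AND T = F

F


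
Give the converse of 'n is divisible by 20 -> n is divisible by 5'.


The converse of (P → Q) is (Q → P). It is not in general equivalent to the original.
Here P = 'n is divisible by 20' and Q = 'n is divisible by 5'.

If n is divisible by 5, then n is divisible by 20.


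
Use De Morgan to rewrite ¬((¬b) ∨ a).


De Morgan: the negation of a disjunction is the conjunction of the negations.
Distribute ¬ across ∨, flipping it to ∧, and negate each literal.

b ∧ (¬a)


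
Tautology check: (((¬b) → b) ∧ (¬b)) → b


Build the truth table over {b}:
b | φ
-----
F | T
T | T
Every row evaluates to true.

Yes, it is a tautology.


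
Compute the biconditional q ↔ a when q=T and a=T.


Biconditional is true when both operands have the same truth value.
Substitute: q=T, a=T.
T ↔ T evaluates to T.

T


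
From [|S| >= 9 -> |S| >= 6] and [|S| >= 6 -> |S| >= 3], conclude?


Hypothetical syllogism: from (P → Q) and (Q → R), infer (P → R).
Chain the two implications through the shared middle term '|S| >= 6'.

|S| >= 9 -> |S| >= 3


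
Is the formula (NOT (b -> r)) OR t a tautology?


Build the truth table over {b, r, t}:
b | r | t | φ
-------------
F | F | F | F
T | F | F | T
F | T | F | F
T | T | F | F
F | F | T | T
T | F | T | T
F | T | T | T
T | T | T | T
Counterexample at row 1: with b=F, r=F, t=F, the formula is F.

No, it is not a tautology.


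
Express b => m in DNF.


Step 1: Rewrite b → m as ¬b ∨ m.

(~b) | m


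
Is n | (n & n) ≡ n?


Compare truth tables:
n | φ | ψ
---------
False | False | False
True | True | True
The columns φ and ψ agree on every row.

Yes, they are logically equivalent.


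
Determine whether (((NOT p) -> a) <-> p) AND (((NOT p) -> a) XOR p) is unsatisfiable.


Truth table over {a, p}:
a | p | φ
---------
F | F | F
T | F | F
F | T | F
T | T | F
Every row is false.

Yes, it is a contradiction.


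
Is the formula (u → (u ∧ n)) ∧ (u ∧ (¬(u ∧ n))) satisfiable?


Check all 4 assignments over {n, u}:
n | u | φ
---------
F | F | F
T | F | F
F | T | F
T | T | F
No assignment makes the formula true.

Unsatisfiable.


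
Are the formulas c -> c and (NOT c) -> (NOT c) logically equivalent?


Compare truth tables:
c | φ | ψ
---------
F | T | T
T | T | T
The columns φ and ψ agree on every row.

Yes, they are logically equivalent.


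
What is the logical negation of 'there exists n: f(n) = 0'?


¬(for all x: φ) = there exists x: ¬φ, and ¬(there exists x: φ) = for all x: ¬φ.
Apply to the existential statement.

for all n: NOT(f(n) = 0)


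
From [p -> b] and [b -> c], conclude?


Hypothetical syllogism: from (P → Q) and (Q → R), infer (P → R).
Chain the two implications through the shared middle term 'b'.

p -> c


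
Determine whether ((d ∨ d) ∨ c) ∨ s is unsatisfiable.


Truth table over {c, d, s}:
c | d | s | φ
-------------
F | F | F | F
T | F | F | T
F | T | F | T
T | T | F | T
F | F | T | T
T | F | T | T
F | T | T | T
T | T | T | T
Satisfying assignment at row 2: c=T, d=F, s=F gives T.

No, it is not a contradiction.


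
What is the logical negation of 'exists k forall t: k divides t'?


Negation flips each quantifier (∀↔∃) and negates the inner predicate.
¬(exists k forall t: φ) = forall k exists t: ¬φ.

forall k exists t: ~(k divides t)


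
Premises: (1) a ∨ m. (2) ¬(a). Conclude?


Disjunctive syllogism: from (P ∨ Q) and ¬P, infer Q.
One disjunct, 'a', is ruled out; the other must hold.

m


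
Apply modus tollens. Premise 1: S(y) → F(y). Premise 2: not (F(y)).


Modus tollens: from (P → Q) and ¬Q, infer ¬P.
Q = 'F(y)' is denied; since P → Q, P must also fail.

Not (S(y)).


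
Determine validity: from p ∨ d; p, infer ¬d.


This is affirming a disjunct (fallacy). There exist truth assignments where the premises are all true but the conclusion is false.

Invalid.


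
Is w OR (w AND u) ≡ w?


Compare truth tables:
u | w | φ | ψ
-------------
F | F | F | F
T | F | F | F
F | T | T | T
T | T | T | T
The columns φ and ψ agree on every row.

Yes, they are logically equivalent.


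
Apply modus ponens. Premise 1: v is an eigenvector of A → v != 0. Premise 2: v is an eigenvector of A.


Modus ponens: from (P → Q) and P, infer Q.
P = 'v is an eigenvector of A' is asserted, and P → Q holds, so Q follows.

v != 0.


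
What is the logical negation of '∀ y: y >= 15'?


¬(∀ x: φ) = ∃ x: ¬φ, and ¬(∃ x: φ) = ∀ x: ¬φ.
Apply to the universal statement.

∃ y: ¬(y >= 15)


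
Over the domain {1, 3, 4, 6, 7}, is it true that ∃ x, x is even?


Evaluate the predicate on each element: 1:F, 3:F, 4:T, 6:T, 7:F.
Witness x = 4 satisfies the predicate.

T


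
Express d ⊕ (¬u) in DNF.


Step 1: d ⊕ (¬u) is true exactly when they disagree: (d ∧ ¬(¬u)) ∨ (¬d ∧ (¬u)).
Step 2: Eliminate any double negations (¬¬X = X).

(d ∧ u) ∨ ((¬d) ∧ (¬u))


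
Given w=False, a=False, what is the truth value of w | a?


Disjunction is false only when both operands are false.
Substitute: w=False, a=False.
False | False evaluates to False.

False


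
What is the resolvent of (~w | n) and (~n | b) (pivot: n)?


The clauses contain complementary literals n and ~n.
Resolution eliminates this pair and disjoins the remaining literals (merging duplicates).

(~w | b)


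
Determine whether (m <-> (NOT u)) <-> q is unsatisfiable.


Truth table over {m, q, u}:
m | q | u | φ
-------------
F | F | F | T
T | F | F | F
F | T | F | F
T | T | F | T
F | F | T | F
T | F | T | T
F | T | T | T
T | T | T | F
Satisfying assignment at row 1: m=F, q=F, u=F gives T.

No, it is not a contradiction.


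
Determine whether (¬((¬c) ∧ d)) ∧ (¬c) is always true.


Build the truth table over {c, d}:
c | d | φ
---------
F | F | T
T | F | F
F | T | F
T | T | F
Counterexample at row 2: with c=T, d=F, the formula is F.

No, it is not a tautology.


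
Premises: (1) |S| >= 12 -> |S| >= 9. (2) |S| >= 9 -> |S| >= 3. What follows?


Hypothetical syllogism: from (P → Q) and (Q → R), infer (P → R).
Chain the two implications through the shared middle term '|S| >= 9'.

|S| >= 12 -> |S| >= 3


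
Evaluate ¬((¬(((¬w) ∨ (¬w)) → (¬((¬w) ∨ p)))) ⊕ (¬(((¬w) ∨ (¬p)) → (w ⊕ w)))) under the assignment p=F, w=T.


Substitute p=F, w=T:
… (earlier sub-steps elided)
((¬w) ∨ (¬w)) → (¬((¬w) ∨ p)) = F → T = T
¬(((¬w) ∨ (¬w)) → (¬((¬w) ∨ p))) = F
¬w = F
¬p = T
(¬w) ∨ (¬p) = F ∨ T = T
w ⊕ w = T ⊕ T = F
((¬w) ∨ (¬p)) → (w ⊕ w) = T → F = F
¬(((¬w) ∨ (¬p)) → (w ⊕ w)) = T
(¬(((¬w) ∨ (¬w)) → (¬((¬w) ∨ p)))) ⊕ (¬(((¬w) ∨ (¬p)) → (w ⊕ w))) = F ⊕ T = T
¬((¬(((¬w) ∨ (¬w)) → (¬((¬w) ∨ p)))) ⊕ (¬(((¬w) ∨ (¬p)) → (w ⊕ w)))) = F

F


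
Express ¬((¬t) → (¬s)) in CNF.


Step 1: Rewrite (¬t) → (¬s) as ¬(¬t) ∨ (¬s).
Step 2: Negate: ¬(¬(¬t) ∨ (¬s)) = (¬t) ∧ ¬(¬s) (De Morgan + double negation).
Step 3: Eliminate any double negations (¬¬X = X).

(¬t) ∧ s


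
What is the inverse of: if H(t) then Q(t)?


The inverse of (P → Q) is (¬P → ¬Q). It is equivalent to the converse, not to the original.
Here P = 'H(t)' and Q = 'Q(t)'.

If not (H(t)), then not (Q(t)).


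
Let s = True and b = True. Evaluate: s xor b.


Exclusive or is true when exactly one operand is true.
Substitute: s=True, b=True.
True xor True evaluates to False.

False


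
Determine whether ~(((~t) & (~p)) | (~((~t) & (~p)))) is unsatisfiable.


Truth table over {p, t}:
p | t | φ
---------
False | False | False
True | False | False
False | True | False
True | True | False
Every row is false.

Yes, it is a contradiction.


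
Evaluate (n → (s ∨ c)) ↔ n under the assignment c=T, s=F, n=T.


Substitute c=T, s=F, n=T:
s ∨ c = F ∨ T = T
n → (s ∨ c) = T → T = T
(n → (s ∨ c)) ↔ n = T ↔ T = T

T


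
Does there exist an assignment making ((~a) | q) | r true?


Search for a satisfying assignment over {a, q, r}.
Try a=False, q=False, r=False: the formula evaluates to True.
A satisfying assignment exists.

Satisfiable.


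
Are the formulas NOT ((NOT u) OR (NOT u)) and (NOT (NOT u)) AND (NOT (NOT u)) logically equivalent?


Compare truth tables:
u | φ | ψ
---------
F | F | F
T | T | T
The columns φ and ψ agree on every row.

Yes, they are logically equivalent.


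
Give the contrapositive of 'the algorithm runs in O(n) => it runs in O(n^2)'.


The contrapositive of (P → Q) is (¬Q → ¬P); it is logically equivalent to the original.
Here P = 'the algorithm runs in O(n)' and Q = 'it runs in O(n^2)'.

If not (it runs in O(n^2)), then not (the algorithm runs in O(n)).


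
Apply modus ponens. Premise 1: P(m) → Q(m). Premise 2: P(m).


Modus ponens: from (P → Q) and P, infer Q.
P = 'P(m)' is asserted, and P → Q holds, so Q follows.

Q(m).


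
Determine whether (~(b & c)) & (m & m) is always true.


Build the truth table over {b, c, m}:
b | c | m | φ
-------------
False | False | False | False
True | False | False | False
False | True | False | False
True | True | False | False
False | False | True | True
True | False | True | True
False | True | True | True
True | True | True | False
Counterexample at row 1: with b=False, c=False, m=False, the formula is False.

No, it is not a tautology.


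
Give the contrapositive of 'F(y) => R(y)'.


The contrapositive of (P → Q) is (¬Q → ¬P); it is logically equivalent to the original.
Here P = 'F(y)' and Q = 'R(y)'.

If not (R(y)), then not (F(y)).


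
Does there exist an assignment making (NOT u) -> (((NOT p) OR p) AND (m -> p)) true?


Search for a satisfying assignment over {m, p, u}.
Try m=F, p=F, u=F: the formula evaluates to T.
A satisfying assignment exists.

Satisfiable.


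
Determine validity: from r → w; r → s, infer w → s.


This is (no valid rule). There exist truth assignments where the premises are all true but the conclusion is false.

Invalid.


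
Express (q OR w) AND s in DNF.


Step 1: Distribute ∧ over ∨: (q ∨ w) ∧ s = (q ∧ s) ∨ (w ∧ s).

(q AND s) OR (w AND s)


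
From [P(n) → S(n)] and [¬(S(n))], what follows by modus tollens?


Modus tollens: from (P → Q) and ¬Q, infer ¬P.
Q = 'S(n)' is denied; since P → Q, P must also fail.

Not (P(n)).


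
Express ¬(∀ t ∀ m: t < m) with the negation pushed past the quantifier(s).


Negation flips each quantifier (∀↔∃) and negates the inner predicate.
¬(∀ t ∀ m: φ) = ∃ t ∃ m: ¬φ.

∃ t ∃ m: ¬(t < m)


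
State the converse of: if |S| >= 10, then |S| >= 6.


The converse of (P → Q) is (Q → P). It is not in general equivalent to the original.
Here P = '|S| >= 10' and Q = '|S| >= 6'.

If |S| >= 6, then |S| >= 10.


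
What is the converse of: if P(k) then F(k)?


The converse of (P → Q) is (Q → P). It is not in general equivalent to the original.
Here P = 'P(k)' and Q = 'F(k)'.

If F(k), then P(k).


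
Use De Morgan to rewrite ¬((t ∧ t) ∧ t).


De Morgan: the negation of a conjunction is the disjunction of the negations.
Distribute ¬ across ∧, flipping it to ∨, and negate each literal.

((¬t) ∨ (¬t)) ∨ (¬t)


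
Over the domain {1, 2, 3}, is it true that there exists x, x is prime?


Evaluate the predicate on each element: 1:F, 2:T, 3:T.
Witness x = 2 satisfies the predicate.

T


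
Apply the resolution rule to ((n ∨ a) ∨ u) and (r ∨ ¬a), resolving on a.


The clauses contain complementary literals a and ¬a.
Resolution eliminates this pair and disjoins the remaining literals (merging duplicates).

((u ∨ n) ∨ r)


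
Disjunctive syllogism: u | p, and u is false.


Disjunctive syllogism: from (P ∨ Q) and ¬P, infer Q.
One disjunct, 'u', is ruled out; the other must hold.

p


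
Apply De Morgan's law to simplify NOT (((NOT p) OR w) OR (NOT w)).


De Morgan: the negation of a disjunction is the conjunction of the negations.
Distribute NOT across OR, flipping it to AND, and negate each literal.

(p AND (NOT w)) AND w
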